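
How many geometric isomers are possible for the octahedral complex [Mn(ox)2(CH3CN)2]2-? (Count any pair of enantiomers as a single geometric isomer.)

An octahedron has six vertices in three trans pairs; every non-trans pair is cis.
Each ox is bidentate and must span two cis positions.
There are 2 geometric isomers: CH3CN trans; CH3CN cis (chiral).

2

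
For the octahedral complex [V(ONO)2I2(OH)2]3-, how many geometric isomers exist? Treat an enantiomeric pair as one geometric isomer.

The six octahedral sites form three mutually perpendicular trans pairs.
The distinct arrangements are (5 in all): ONO trans, I trans, OH trans; ONO cis, I trans, OH cis; ONO trans, I cis, OH cis; ONO cis, I cis, OH cis (chiral); ONO cis, I cis, OH trans.

5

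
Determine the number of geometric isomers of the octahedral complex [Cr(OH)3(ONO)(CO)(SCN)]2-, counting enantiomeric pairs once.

In an octahedral complex each vertex has one trans partner and four cis neighbours.
Working through the distinct placements yields 4 geometric isomers: OH mer (3 arrangements); OH fac (chiral).

4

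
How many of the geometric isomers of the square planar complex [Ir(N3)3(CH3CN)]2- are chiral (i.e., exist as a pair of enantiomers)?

0

Only one geometric arrangement is possible.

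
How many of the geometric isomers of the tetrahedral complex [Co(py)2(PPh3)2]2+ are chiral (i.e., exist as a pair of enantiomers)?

0

Only one geometric arrangement is possible.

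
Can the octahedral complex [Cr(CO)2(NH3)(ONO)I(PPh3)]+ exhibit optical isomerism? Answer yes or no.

yes

In an octahedral complex each vertex has one trans partner and four cis neighbours.
Systematic enumeration (placing each ligand type in turn and discarding arrangements equivalent by rotation or reflection) gives 9 geometric isomers.
Of these, 6 lack any improper symmetry element and so occur as enantiomeric pairs, giving 9 + 6 = 15 stereoisomers in total.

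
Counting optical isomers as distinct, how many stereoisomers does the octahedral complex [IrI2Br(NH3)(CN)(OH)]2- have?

An octahedron has six vertices in three trans pairs; every non-trans pair is cis.
Exhaustive case analysis gives 9 geometric isomers.
Of these, 6 lack any improper symmetry element and so occur as enantiomeric pairs, giving 9 + 6 = 15 stereoisomers in total.

15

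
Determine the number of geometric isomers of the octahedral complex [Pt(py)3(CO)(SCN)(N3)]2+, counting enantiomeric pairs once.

In an octahedral complex each vertex has one trans partner and four cis neighbours.
The distinct arrangements are (4 in all): py mer (3 arrangements); py fac (chiral).

4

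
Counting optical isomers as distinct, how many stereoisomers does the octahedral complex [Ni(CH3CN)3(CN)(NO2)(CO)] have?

The six octahedral sites form three mutually perpendicular trans pairs.
There are 4 geometric isomers: CH3CN mer (3 arrangements); CH3CN fac (chiral).
One of these lacks any improper symmetry element and so occurs as an enantiomeric pair, giving 4 + 1 = 5 stereoisomers in total.

5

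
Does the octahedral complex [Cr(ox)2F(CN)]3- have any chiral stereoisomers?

Each ox is bidentate and must span two cis positions.
The distinct arrangements are (2 in all): F and CN mutually trans; F and CN mutually cis (chiral).
One of these lacks any improper symmetry element and so occurs as an enantiomeric pair, giving 2 + 1 = 3 stereoisomers in total.

yes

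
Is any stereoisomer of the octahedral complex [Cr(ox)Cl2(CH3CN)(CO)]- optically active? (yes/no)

In an octahedral complex each vertex has one trans partner and four cis neighbours.
Each ox is bidentate and must span two cis positions.
There are 4 geometric isomers: Cl cis (3 arrangements, 2 chiral); Cl trans.
Of these, 2 lack any improper symmetry element and so occur as enantiomeric pairs, giving 4 + 2 = 6 stereoisomers in total.

yes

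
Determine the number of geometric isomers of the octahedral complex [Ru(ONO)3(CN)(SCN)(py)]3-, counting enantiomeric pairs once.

4

The six octahedral sites form three mutually perpendicular trans pairs.
Working through the distinct placements yields 4 geometric isomers: ONO mer (3 arrangements); ONO fac (chiral).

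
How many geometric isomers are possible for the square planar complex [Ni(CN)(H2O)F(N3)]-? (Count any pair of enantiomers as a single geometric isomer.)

3

Systematic placement gives 3 geometric isomers: (CN/H2O trans, F/N3 trans); (CN/N3 trans, F/H2O trans); (CN/F trans, H2O/N3 trans).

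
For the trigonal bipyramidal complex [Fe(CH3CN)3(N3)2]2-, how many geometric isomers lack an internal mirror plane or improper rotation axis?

0

In a trigonal bipyramid the two axial positions differ from the three equatorial ones.
Working through the distinct placements yields 3 geometric isomers: N3 both equatorial; N3 one axial, one equatorial; N3 both axial.
Each arrangement has an internal mirror plane or centre of symmetry, so none is chiral.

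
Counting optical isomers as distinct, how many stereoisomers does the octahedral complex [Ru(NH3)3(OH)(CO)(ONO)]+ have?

Systematic placement gives 4 geometric isomers: NH3 mer (3 arrangements); NH3 fac (chiral).
One of these lacks any improper symmetry element and so occurs as an enantiomeric pair, giving 4 + 1 = 5 stereoisomers in total.

5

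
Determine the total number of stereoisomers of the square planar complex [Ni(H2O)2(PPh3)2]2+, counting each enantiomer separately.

In a square planar complex each vertex has one trans partner and two cis neighbours.
The distinct arrangements are (2 in all): H2O cis; H2O trans.
Each arrangement has an internal mirror plane or centre of symmetry, so none is chiral.

2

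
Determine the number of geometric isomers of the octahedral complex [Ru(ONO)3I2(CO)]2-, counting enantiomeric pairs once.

3

The six octahedral sites form three mutually perpendicular trans pairs.
The distinct arrangements are (3 in all): ONO mer, I cis; ONO mer, I trans; ONO fac, I cis.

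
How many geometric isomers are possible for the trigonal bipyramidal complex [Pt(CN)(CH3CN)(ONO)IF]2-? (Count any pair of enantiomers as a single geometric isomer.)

Placing the ligands in turn and identifying arrangements related by rotation or reflection leaves 10 distinct geometric isomers.

10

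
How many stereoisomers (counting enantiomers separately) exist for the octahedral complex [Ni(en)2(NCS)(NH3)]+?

The six octahedral sites form three mutually perpendicular trans pairs.
Each en is bidentate and must span two cis positions.
There are 2 geometric isomers: NCS and NH3 mutually trans; NCS and NH3 mutually cis (chiral).
One of these lacks any improper symmetry element and so occurs as an enantiomeric pair, giving 2 + 1 = 3 stereoisomers in total.

3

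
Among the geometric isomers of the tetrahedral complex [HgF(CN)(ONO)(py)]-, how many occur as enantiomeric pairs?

1

Only one geometric arrangement is possible; it has no improper symmetry element, so it exists as a pair of enantiomers (2 stereoisomers).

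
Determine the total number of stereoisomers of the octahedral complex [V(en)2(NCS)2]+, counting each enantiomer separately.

3

The six octahedral sites form three mutually perpendicular trans pairs.
Each en is bidentate and must span two cis positions.
There are 2 geometric isomers: NCS trans; NCS cis (chiral).
One of these lacks any improper symmetry element and so occurs as an enantiomeric pair, giving 2 + 1 = 3 stereoisomers in total.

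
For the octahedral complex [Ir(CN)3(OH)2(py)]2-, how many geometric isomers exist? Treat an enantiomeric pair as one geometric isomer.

3

An octahedron has six vertices in three trans pairs; every non-trans pair is cis.
Working through the distinct placements yields 3 geometric isomers: CN mer, OH cis; CN mer, OH trans; CN fac, OH cis.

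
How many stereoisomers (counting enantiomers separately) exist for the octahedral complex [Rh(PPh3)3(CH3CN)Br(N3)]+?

5

An octahedron has six vertices in three trans pairs; every non-trans pair is cis.
Systematic placement gives 4 geometric isomers: PPh3 mer (3 arrangements); PPh3 fac (chiral).
One of these lacks any improper symmetry element and so occurs as an enantiomeric pair, giving 4 + 1 = 5 stereoisomers in total.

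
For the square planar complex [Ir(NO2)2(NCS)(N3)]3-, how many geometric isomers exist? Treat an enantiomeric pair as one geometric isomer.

2

The distinct arrangements are (2 in all): NO2 cis; NO2 trans.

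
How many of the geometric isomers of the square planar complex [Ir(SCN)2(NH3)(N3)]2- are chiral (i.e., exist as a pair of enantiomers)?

0

A square has two trans pairs of vertices; adjacent vertices are cis.
Systematic placement gives 2 geometric isomers: SCN cis; SCN trans.
Each arrangement has an internal mirror plane or centre of symmetry, so none is chiral.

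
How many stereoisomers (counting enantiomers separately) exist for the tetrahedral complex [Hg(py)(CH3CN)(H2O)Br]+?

2

In a tetrahedral complex all four positions are equivalent and every pair of ligands is adjacent — there is no cis/trans distinction.
Only one geometric arrangement is possible; it has no improper symmetry element, so it exists as a pair of enantiomers (2 stereoisomers).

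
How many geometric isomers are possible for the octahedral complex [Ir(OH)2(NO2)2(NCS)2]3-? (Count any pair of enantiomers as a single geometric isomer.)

5

Systematic placement gives 5 geometric isomers: OH trans, NO2 trans, NCS trans; OH cis, NO2 cis, NCS trans; OH trans, NO2 cis, NCS cis; OH cis, NO2 cis, NCS cis (chiral); OH cis, NO2 trans, NCS cis.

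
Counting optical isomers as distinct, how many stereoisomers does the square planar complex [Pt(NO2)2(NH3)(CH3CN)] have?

2

In a square planar complex each vertex has one trans partner and two cis neighbours.
Working through the distinct placements yields 2 geometric isomers: NO2 cis; NO2 trans.
Each arrangement has an internal mirror plane or centre of symmetry, so none is chiral.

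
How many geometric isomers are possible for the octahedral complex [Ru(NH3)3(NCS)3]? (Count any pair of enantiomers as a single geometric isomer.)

2

The distinct arrangements are (2 in all): NH3 mer; NH3 fac.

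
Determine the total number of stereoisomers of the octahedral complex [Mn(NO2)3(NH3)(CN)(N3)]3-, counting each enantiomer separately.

5

The six octahedral sites form three mutually perpendicular trans pairs.
Systematic placement gives 4 geometric isomers: NO2 mer (3 arrangements); NO2 fac (chiral).
One of these lacks any improper symmetry element and so occurs as an enantiomeric pair, giving 4 + 1 = 5 stereoisomers in total.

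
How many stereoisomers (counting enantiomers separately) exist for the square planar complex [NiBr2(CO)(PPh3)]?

2

In a square planar complex each vertex has one trans partner and two cis neighbours.
There are 2 geometric isomers: Br cis; Br trans.
Each arrangement has an internal mirror plane or centre of symmetry, so none is chiral.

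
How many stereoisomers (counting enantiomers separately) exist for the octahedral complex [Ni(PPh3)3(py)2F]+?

3

In an octahedral complex each vertex has one trans partner and four cis neighbours.
Working through the distinct placements yields 3 geometric isomers: PPh3 mer, py trans; PPh3 fac, py cis; PPh3 mer, py cis.
Each arrangement has an internal mirror plane or centre of symmetry, so none is chiral.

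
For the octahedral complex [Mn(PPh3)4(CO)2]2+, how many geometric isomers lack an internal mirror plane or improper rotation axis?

0

An octahedron has six vertices in three trans pairs; every non-trans pair is cis.
The distinct arrangements are (2 in all): CO trans; CO cis.
Each arrangement has an internal mirror plane or centre of symmetry, so none is chiral.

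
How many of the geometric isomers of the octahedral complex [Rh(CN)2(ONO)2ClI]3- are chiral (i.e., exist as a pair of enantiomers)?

2

Working through the distinct placements yields 6 geometric isomers: CN trans, ONO trans; CN trans, ONO cis; CN cis, ONO trans; CN cis, ONO cis (3 arrangements, 2 chiral).
Of these, 2 lack any improper symmetry element and so occur as enantiomeric pairs, giving 6 + 2 = 8 stereoisomers in total.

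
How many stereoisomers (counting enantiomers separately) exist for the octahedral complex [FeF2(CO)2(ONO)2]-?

The six octahedral sites form three mutually perpendicular trans pairs.
Systematic placement gives 5 geometric isomers: F trans, CO trans, ONO trans; F cis, CO trans, ONO cis; F cis, CO cis, ONO trans; F cis, CO cis, ONO cis (chiral); F trans, CO cis, ONO cis.
One of these lacks any improper symmetry element and so occurs as an enantiomeric pair, giving 5 + 1 = 6 stereoisomers in total.

6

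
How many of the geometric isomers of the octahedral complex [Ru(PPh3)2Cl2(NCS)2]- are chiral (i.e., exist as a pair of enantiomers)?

An octahedron has six vertices in three trans pairs; every non-trans pair is cis.
Systematic placement gives 5 geometric isomers: PPh3 trans, Cl trans, NCS trans; PPh3 cis, Cl trans, NCS cis; PPh3 trans, Cl cis, NCS cis; PPh3 cis, Cl cis, NCS cis (chiral); PPh3 cis, Cl cis, NCS trans.
One of these lacks any improper symmetry element and so occurs as an enantiomeric pair, giving 5 + 1 = 6 stereoisomers in total.

1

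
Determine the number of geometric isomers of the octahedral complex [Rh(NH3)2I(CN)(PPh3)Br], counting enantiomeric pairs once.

9

In an octahedral complex each vertex has one trans partner and four cis neighbours.
Exhaustive case analysis gives 9 geometric isomers.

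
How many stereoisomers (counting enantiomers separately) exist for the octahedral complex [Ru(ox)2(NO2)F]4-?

3

In an octahedral complex each vertex has one trans partner and four cis neighbours.
Each ox is bidentate and must span two cis positions.
Working through the distinct placements yields 2 geometric isomers: NO2 and F mutually trans; NO2 and F mutually cis (chiral).
One of these lacks any improper symmetry element and so occurs as an enantiomeric pair, giving 2 + 1 = 3 stereoisomers in total.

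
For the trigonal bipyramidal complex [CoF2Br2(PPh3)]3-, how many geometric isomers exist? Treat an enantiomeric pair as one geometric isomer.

5

A trigonal bipyramid has two axial and three equatorial sites, which are chemically inequivalent.
Exhaustive case analysis gives 5 geometric isomers.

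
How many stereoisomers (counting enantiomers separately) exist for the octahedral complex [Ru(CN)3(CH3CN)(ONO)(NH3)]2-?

5

The six octahedral sites form three mutually perpendicular trans pairs.
Systematic placement gives 4 geometric isomers: CN mer (3 arrangements); CN fac (chiral).
One of these lacks any improper symmetry element and so occurs as an enantiomeric pair, giving 4 + 1 = 5 stereoisomers in total.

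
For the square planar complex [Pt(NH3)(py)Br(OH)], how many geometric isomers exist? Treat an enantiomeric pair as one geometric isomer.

3

The distinct arrangements are (3 in all): (Br/OH trans, NH3/py trans); (Br/py trans, NH3/OH trans); (Br/NH3 trans, OH/py trans).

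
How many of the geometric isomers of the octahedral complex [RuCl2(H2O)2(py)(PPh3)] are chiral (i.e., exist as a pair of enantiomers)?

2

An octahedron has six vertices in three trans pairs; every non-trans pair is cis.
There are 6 geometric isomers: Cl trans, H2O trans; Cl trans, H2O cis; Cl cis, H2O cis (3 arrangements, 2 chiral); Cl cis, H2O trans.
Of these, 2 lack any improper symmetry element and so occur as enantiomeric pairs, giving 6 + 2 = 8 stereoisomers in total.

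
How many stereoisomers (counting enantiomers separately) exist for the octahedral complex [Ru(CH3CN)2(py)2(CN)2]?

6

The six octahedral sites form three mutually perpendicular trans pairs.
Systematic placement gives 5 geometric isomers: CH3CN trans, py trans, CN trans; CH3CN trans, py cis, CN cis; CH3CN cis, py trans, CN cis; CH3CN cis, py cis, CN cis (chiral); CH3CN cis, py cis, CN trans.
One of these lacks any improper symmetry element and so occurs as an enantiomeric pair, giving 5 + 1 = 6 stereoisomers in total.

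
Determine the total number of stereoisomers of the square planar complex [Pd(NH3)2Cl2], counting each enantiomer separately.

A square has two trans pairs of vertices; adjacent vertices are cis.
Working through the distinct placements yields 2 geometric isomers: NH3 cis; NH3 trans.
Each arrangement has an internal mirror plane or centre of symmetry, so none is chiral.

2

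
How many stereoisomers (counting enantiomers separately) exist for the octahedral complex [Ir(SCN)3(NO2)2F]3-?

In an octahedral complex each vertex has one trans partner and four cis neighbours.
Systematic placement gives 3 geometric isomers: SCN mer, NO2 cis; SCN mer, NO2 trans; SCN fac, NO2 cis.
Each arrangement has an internal mirror plane or centre of symmetry, so none is chiral.

3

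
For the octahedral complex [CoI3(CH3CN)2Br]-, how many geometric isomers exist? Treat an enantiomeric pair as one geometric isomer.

There are 3 geometric isomers: I mer, CH3CN cis; I mer, CH3CN trans; I fac, CH3CN cis.

3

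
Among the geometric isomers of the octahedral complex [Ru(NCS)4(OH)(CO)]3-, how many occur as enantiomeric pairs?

0

There are 2 geometric isomers: OH and CO mutually cis; OH and CO mutually trans.
Each arrangement has an internal mirror plane or centre of symmetry, so none is chiral.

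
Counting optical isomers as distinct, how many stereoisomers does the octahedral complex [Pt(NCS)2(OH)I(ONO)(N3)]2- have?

The six octahedral sites form three mutually perpendicular trans pairs.
Systematic enumeration (placing each ligand type in turn and discarding arrangements equivalent by rotation or reflection) gives 9 geometric isomers.
Of these, 6 lack any improper symmetry element and so occur as enantiomeric pairs, giving 9 + 6 = 15 stereoisomers in total.

15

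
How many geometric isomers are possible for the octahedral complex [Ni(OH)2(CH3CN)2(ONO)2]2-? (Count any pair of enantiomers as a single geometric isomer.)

5

The six octahedral sites form three mutually perpendicular trans pairs.
Working through the distinct placements yields 5 geometric isomers: OH trans, CH3CN trans, ONO trans; OH cis, CH3CN trans, ONO cis; OH cis, CH3CN cis, ONO trans; OH cis, CH3CN cis, ONO cis (chiral); OH trans, CH3CN cis, ONO cis.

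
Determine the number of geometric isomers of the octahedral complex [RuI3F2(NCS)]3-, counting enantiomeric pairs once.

3

An octahedron has six vertices in three trans pairs; every non-trans pair is cis.
Working through the distinct placements yields 3 geometric isomers: I mer, F trans; I fac, F cis; I mer, F cis.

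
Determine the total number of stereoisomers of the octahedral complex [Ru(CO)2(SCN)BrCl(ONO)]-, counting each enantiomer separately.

15

The six octahedral sites form three mutually perpendicular trans pairs.
Systematic enumeration (placing each ligand type in turn and discarding arrangements equivalent by rotation or reflection) gives 9 geometric isomers.
Of these, 6 lack any improper symmetry element and so occur as enantiomeric pairs, giving 9 + 6 = 15 stereoisomers in total.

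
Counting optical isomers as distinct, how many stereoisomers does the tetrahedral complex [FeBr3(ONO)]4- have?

Only one geometric arrangement is possible.

1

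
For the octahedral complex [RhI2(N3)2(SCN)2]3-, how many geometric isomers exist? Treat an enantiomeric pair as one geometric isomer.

5

In an octahedral complex each vertex has one trans partner and four cis neighbours.
The distinct arrangements are (5 in all): I trans, N3 trans, SCN trans; I trans, N3 cis, SCN cis; I cis, N3 cis, SCN trans; I cis, N3 cis, SCN cis (chiral); I cis, N3 trans, SCN cis.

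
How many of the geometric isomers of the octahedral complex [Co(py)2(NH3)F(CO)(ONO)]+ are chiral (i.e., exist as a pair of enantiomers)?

Systematic enumeration (placing each ligand type in turn and discarding arrangements equivalent by rotation or reflection) gives 9 geometric isomers.
Of these, 6 lack any improper symmetry element and so occur as enantiomeric pairs, giving 9 + 6 = 15 stereoisomers in total.

6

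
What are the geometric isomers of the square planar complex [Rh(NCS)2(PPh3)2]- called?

A square has two trans pairs of vertices; adjacent vertices are cis.
The distinct arrangements are (2 in all): NCS cis; NCS trans.

cis and trans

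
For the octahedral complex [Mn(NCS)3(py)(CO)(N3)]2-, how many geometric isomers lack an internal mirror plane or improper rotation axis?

An octahedron has six vertices in three trans pairs; every non-trans pair is cis.
The distinct arrangements are (4 in all): NCS mer (3 arrangements); NCS fac (chiral).
One of these lacks any improper symmetry element and so occurs as an enantiomeric pair, giving 4 + 1 = 5 stereoisomers in total.

1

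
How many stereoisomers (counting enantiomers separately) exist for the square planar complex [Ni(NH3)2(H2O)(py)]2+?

2

The distinct arrangements are (2 in all): NH3 cis; NH3 trans.
Each arrangement has an internal mirror plane or centre of symmetry, so none is chiral.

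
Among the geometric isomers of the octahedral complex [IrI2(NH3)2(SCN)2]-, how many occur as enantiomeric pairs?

1

The six octahedral sites form three mutually perpendicular trans pairs.
There are 5 geometric isomers: I trans, NH3 trans, SCN trans; I trans, NH3 cis, SCN cis; I cis, NH3 cis, SCN trans; I cis, NH3 cis, SCN cis (chiral); I cis, NH3 trans, SCN cis.
One of these lacks any improper symmetry element and so occurs as an enantiomeric pair, giving 5 + 1 = 6 stereoisomers in total.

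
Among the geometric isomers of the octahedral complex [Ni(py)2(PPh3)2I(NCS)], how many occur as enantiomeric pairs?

2

An octahedron has six vertices in three trans pairs; every non-trans pair is cis.
Working through the distinct placements yields 6 geometric isomers: py trans, PPh3 trans; py cis, PPh3 cis (3 arrangements, 2 chiral); py trans, PPh3 cis; py cis, PPh3 trans.
Of these, 2 lack any improper symmetry element and so occur as enantiomeric pairs, giving 6 + 2 = 8 stereoisomers in total.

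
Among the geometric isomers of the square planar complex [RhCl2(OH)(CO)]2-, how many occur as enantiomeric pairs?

0

In a square planar complex each vertex has one trans partner and two cis neighbours.
Working through the distinct placements yields 2 geometric isomers: Cl cis; Cl trans.
Each arrangement has an internal mirror plane or centre of symmetry, so none is chiral.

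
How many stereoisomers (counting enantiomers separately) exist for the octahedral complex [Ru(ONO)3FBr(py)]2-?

In an octahedral complex each vertex has one trans partner and four cis neighbours.
The distinct arrangements are (4 in all): ONO mer (3 arrangements); ONO fac (chiral).
One of these lacks any improper symmetry element and so occurs as an enantiomeric pair, giving 4 + 1 = 5 stereoisomers in total.

5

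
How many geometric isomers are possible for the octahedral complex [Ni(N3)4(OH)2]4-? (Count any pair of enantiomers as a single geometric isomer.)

The six octahedral sites form three mutually perpendicular trans pairs.
Working through the distinct placements yields 2 geometric isomers: OH trans; OH cis.

2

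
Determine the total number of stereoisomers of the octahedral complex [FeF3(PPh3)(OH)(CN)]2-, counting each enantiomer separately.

5

The six octahedral sites form three mutually perpendicular trans pairs.
The distinct arrangements are (4 in all): F mer (3 arrangements); F fac (chiral).
One of these lacks any improper symmetry element and so occurs as an enantiomeric pair, giving 4 + 1 = 5 stereoisomers in total.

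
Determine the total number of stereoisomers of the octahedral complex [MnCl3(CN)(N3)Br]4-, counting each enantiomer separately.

Working through the distinct placements yields 4 geometric isomers: Cl mer (3 arrangements); Cl fac (chiral).
One of these lacks any improper symmetry element and so occurs as an enantiomeric pair, giving 4 + 1 = 5 stereoisomers in total.

5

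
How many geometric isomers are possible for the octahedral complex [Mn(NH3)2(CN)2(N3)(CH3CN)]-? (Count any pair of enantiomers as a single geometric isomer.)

6

An octahedron has six vertices in three trans pairs; every non-trans pair is cis.
Working through the distinct placements yields 6 geometric isomers: NH3 trans, CN cis; NH3 cis, CN cis (3 arrangements, 2 chiral); NH3 trans, CN trans; NH3 cis, CN trans.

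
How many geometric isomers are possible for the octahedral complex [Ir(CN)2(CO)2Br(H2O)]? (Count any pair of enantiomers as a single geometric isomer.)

In an octahedral complex each vertex has one trans partner and four cis neighbours.
Working through the distinct placements yields 6 geometric isomers: CN cis, CO cis (3 arrangements, 2 chiral); CN cis, CO trans; CN trans, CO cis; CN trans, CO trans.

6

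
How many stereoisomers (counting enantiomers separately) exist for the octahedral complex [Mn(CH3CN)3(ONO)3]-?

An octahedron has six vertices in three trans pairs; every non-trans pair is cis.
Systematic placement gives 2 geometric isomers: CH3CN mer; CH3CN fac.
Each arrangement has an internal mirror plane or centre of symmetry, so none is chiral.

2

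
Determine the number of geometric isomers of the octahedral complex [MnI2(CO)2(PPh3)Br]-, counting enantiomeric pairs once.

In an octahedral complex each vertex has one trans partner and four cis neighbours.
There are 6 geometric isomers: I cis, CO cis (3 arrangements, 2 chiral); I trans, CO cis; I cis, CO trans; I trans, CO trans.

6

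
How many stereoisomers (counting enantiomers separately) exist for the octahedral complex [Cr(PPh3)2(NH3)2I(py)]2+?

The six octahedral sites form three mutually perpendicular trans pairs.
Working through the distinct placements yields 6 geometric isomers: PPh3 cis, NH3 cis (3 arrangements, 2 chiral); PPh3 trans, NH3 cis; PPh3 cis, NH3 trans; PPh3 trans, NH3 trans.
Of these, 2 lack any improper symmetry element and so occur as enantiomeric pairs, giving 6 + 2 = 8 stereoisomers in total.

8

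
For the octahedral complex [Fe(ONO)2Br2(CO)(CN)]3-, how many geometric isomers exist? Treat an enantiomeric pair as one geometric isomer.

6

The six octahedral sites form three mutually perpendicular trans pairs.
Systematic placement gives 6 geometric isomers: ONO trans, Br trans; ONO cis, Br trans; ONO trans, Br cis; ONO cis, Br cis (3 arrangements, 2 chiral).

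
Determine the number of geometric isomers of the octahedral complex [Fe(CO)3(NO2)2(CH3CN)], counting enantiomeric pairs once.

3

In an octahedral complex each vertex has one trans partner and four cis neighbours.
Systematic placement gives 3 geometric isomers: CO mer, NO2 trans; CO fac, NO2 cis; CO mer, NO2 cis.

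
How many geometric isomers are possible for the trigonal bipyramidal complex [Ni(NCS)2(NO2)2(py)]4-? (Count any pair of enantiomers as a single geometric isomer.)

A trigonal bipyramid has two axial and three equatorial sites, which are chemically inequivalent.
Exhaustive case analysis gives 5 geometric isomers.

5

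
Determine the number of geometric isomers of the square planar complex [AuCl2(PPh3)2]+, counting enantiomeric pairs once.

A square has two trans pairs of vertices; adjacent vertices are cis.
The distinct arrangements are (2 in all): Cl cis; Cl trans.

2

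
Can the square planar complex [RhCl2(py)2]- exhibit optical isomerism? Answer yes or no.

no

In a square planar complex each vertex has one trans partner and two cis neighbours.
The distinct arrangements are (2 in all): Cl cis; Cl trans.
Each arrangement has an internal mirror plane or centre of symmetry, so none is chiral.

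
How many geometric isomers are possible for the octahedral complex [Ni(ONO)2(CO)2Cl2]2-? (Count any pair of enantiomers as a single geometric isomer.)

5

An octahedron has six vertices in three trans pairs; every non-trans pair is cis.
There are 5 geometric isomers: ONO trans, CO trans, Cl trans; ONO cis, CO trans, Cl cis; ONO trans, CO cis, Cl cis; ONO cis, CO cis, Cl cis (chiral); ONO cis, CO cis, Cl trans.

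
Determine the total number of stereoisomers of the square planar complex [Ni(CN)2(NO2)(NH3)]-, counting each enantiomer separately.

2

Working through the distinct placements yields 2 geometric isomers: CN cis; CN trans.
Each arrangement has an internal mirror plane or centre of symmetry, so none is chiral.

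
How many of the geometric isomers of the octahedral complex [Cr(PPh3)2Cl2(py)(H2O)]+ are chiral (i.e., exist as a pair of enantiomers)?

In an octahedral complex each vertex has one trans partner and four cis neighbours.
The distinct arrangements are (6 in all): PPh3 cis, Cl trans; PPh3 trans, Cl trans; PPh3 cis, Cl cis (3 arrangements, 2 chiral); PPh3 trans, Cl cis.
Of these, 2 lack any improper symmetry element and so occur as enantiomeric pairs, giving 6 + 2 = 8 stereoisomers in total.

2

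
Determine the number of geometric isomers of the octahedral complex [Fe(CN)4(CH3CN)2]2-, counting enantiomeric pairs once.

An octahedron has six vertices in three trans pairs; every non-trans pair is cis.
There are 2 geometric isomers: CH3CN trans; CH3CN cis.

2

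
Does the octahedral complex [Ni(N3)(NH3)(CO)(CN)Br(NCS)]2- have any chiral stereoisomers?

The six octahedral sites form three mutually perpendicular trans pairs.
Placing the ligands in turn and identifying arrangements related by rotation or reflection leaves 15 distinct geometric isomers.
Of these, 15 lack any improper symmetry element and so occur as enantiomeric pairs, giving 15 + 15 = 30 stereoisomers in total.

yes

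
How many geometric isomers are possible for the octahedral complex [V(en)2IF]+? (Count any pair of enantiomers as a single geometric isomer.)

The six octahedral sites form three mutually perpendicular trans pairs.
Each en is bidentate and must span two cis positions.
The distinct arrangements are (2 in all): I and F mutually trans; I and F mutually cis (chiral).

2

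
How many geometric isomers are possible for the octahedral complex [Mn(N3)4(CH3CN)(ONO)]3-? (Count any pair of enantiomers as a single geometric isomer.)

In an octahedral complex each vertex has one trans partner and four cis neighbours.
Working through the distinct placements yields 2 geometric isomers: CH3CN and ONO mutually cis; CH3CN and ONO mutually trans.

2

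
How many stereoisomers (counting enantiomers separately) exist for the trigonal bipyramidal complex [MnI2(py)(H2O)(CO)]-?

Placing the ligands in turn and identifying arrangements related by rotation or reflection leaves 7 distinct geometric isomers.
Of these, 3 lack any improper symmetry element and so occur as enantiomeric pairs, giving 7 + 3 = 10 stereoisomers in total.

10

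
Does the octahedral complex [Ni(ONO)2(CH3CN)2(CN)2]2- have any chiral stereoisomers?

There are 5 geometric isomers: ONO trans, CH3CN trans, CN trans; ONO cis, CH3CN trans, CN cis; ONO trans, CH3CN cis, CN cis; ONO cis, CH3CN cis, CN cis (chiral); ONO cis, CH3CN cis, CN trans.
One of these lacks any improper symmetry element and so occurs as an enantiomeric pair, giving 5 + 1 = 6 stereoisomers in total.

yes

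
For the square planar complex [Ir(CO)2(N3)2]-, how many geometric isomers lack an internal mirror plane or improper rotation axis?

There are 2 geometric isomers: CO cis; CO trans.
Each arrangement has an internal mirror plane or centre of symmetry, so none is chiral.

0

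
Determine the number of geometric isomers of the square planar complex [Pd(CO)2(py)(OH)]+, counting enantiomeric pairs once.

The distinct arrangements are (2 in all): CO cis; CO trans.

2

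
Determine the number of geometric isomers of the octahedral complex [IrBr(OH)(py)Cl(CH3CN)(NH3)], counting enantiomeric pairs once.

The six octahedral sites form three mutually perpendicular trans pairs.
Placing the ligands in turn and identifying arrangements related by rotation or reflection leaves 15 distinct geometric isomers.

15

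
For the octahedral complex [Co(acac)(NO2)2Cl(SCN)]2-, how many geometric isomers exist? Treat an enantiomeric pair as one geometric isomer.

4

An octahedron has six vertices in three trans pairs; every non-trans pair is cis.
Each acac is bidentate and must span two cis positions.
The distinct arrangements are (4 in all): NO2 cis (3 arrangements, 2 chiral); NO2 trans.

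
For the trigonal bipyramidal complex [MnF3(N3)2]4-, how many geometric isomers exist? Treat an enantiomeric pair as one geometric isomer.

3

A trigonal bipyramid has two axial and three equatorial sites, which are chemically inequivalent.
Working through the distinct placements yields 3 geometric isomers: N3 both equatorial; N3 one axial, one equatorial; N3 both axial.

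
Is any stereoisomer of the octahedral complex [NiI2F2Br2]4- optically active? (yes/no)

An octahedron has six vertices in three trans pairs; every non-trans pair is cis.
Working through the distinct placements yields 5 geometric isomers: I trans, F trans, Br trans; I cis, F cis, Br trans; I trans, F cis, Br cis; I cis, F cis, Br cis (chiral); I cis, F trans, Br cis.
One of these lacks any improper symmetry element and so occurs as an enantiomeric pair, giving 5 + 1 = 6 stereoisomers in total.

yes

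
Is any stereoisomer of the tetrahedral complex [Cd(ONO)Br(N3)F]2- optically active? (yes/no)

yes

All four vertices of a tetrahedron are equivalent and mutually adjacent, so cis/trans isomerism cannot arise.
Only one geometric arrangement is possible; it has no improper symmetry element, so it exists as a pair of enantiomers (2 stereoisomers).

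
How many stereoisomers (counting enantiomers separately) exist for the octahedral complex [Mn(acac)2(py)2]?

The six octahedral sites form three mutually perpendicular trans pairs.
Each acac is bidentate and must span two cis positions.
The distinct arrangements are (2 in all): py trans; py cis (chiral).
One of these lacks any improper symmetry element and so occurs as an enantiomeric pair, giving 2 + 1 = 3 stereoisomers in total.

3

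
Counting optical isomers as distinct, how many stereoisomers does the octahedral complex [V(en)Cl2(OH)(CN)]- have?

6

Each en is bidentate and must span two cis positions.
Systematic placement gives 4 geometric isomers: Cl cis (3 arrangements, 2 chiral); Cl trans.
Of these, 2 lack any improper symmetry element and so occur as enantiomeric pairs, giving 4 + 2 = 6 stereoisomers in total.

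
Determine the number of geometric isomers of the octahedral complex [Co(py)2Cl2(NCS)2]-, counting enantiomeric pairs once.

5

The six octahedral sites form three mutually perpendicular trans pairs.
There are 5 geometric isomers: py trans, Cl trans, NCS trans; py cis, Cl trans, NCS cis; py trans, Cl cis, NCS cis; py cis, Cl cis, NCS cis (chiral); py cis, Cl cis, NCS trans.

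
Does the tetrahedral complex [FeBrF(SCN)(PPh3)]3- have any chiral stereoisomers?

In a tetrahedral complex all four positions are equivalent and every pair of ligands is adjacent — there is no cis/trans distinction.
Only one geometric arrangement is possible; it has no improper symmetry element, so it exists as a pair of enantiomers (2 stereoisomers).

yes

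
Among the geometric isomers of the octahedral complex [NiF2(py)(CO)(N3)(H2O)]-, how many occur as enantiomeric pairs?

The six octahedral sites form three mutually perpendicular trans pairs.
Exhaustive case analysis gives 9 geometric isomers.
Of these, 6 lack any improper symmetry element and so occur as enantiomeric pairs, giving 9 + 6 = 15 stereoisomers in total.

6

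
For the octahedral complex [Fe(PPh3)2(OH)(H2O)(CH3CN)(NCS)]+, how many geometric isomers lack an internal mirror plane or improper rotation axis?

6

In an octahedral complex each vertex has one trans partner and four cis neighbours.
Exhaustive case analysis gives 9 geometric isomers.
Of these, 6 lack any improper symmetry element and so occur as enantiomeric pairs, giving 9 + 6 = 15 stereoisomers in total.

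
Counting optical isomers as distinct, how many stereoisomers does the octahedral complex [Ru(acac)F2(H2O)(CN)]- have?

6

In an octahedral complex each vertex has one trans partner and four cis neighbours.
Each acac is bidentate and must span two cis positions.
The distinct arrangements are (4 in all): F cis (3 arrangements, 2 chiral); F trans.
Of these, 2 lack any improper symmetry element and so occur as enantiomeric pairs, giving 4 + 2 = 6 stereoisomers in total.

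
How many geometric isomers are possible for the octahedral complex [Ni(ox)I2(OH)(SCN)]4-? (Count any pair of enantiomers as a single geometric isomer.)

4

In an octahedral complex each vertex has one trans partner and four cis neighbours.
Each ox is bidentate and must span two cis positions.
The distinct arrangements are (4 in all): I trans; I cis (3 arrangements, 2 chiral).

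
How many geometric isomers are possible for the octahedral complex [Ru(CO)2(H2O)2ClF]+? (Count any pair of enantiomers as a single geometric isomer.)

6

The six octahedral sites form three mutually perpendicular trans pairs.
Working through the distinct placements yields 6 geometric isomers: CO trans, H2O trans; CO trans, H2O cis; CO cis, H2O trans; CO cis, H2O cis (3 arrangements, 2 chiral).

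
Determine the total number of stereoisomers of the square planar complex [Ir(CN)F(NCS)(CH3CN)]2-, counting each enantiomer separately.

3

A square has two trans pairs of vertices; adjacent vertices are cis.
Systematic placement gives 3 geometric isomers: (CH3CN/F trans, CN/NCS trans); (CH3CN/NCS trans, CN/F trans); (CH3CN/CN trans, F/NCS trans).
Each arrangement has an internal mirror plane or centre of symmetry, so none is chiral.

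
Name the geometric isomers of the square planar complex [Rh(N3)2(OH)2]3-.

cis and trans

A square has two trans pairs of vertices; adjacent vertices are cis.
The distinct arrangements are (2 in all): N3 cis; N3 trans.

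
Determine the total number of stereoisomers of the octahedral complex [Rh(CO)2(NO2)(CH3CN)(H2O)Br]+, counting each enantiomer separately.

Systematic enumeration (placing each ligand type in turn and discarding arrangements equivalent by rotation or reflection) gives 9 geometric isomers.
Of these, 6 lack any improper symmetry element and so occur as enantiomeric pairs, giving 9 + 6 = 15 stereoisomers in total.

15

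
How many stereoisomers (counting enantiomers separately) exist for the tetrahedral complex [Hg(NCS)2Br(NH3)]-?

All four vertices of a tetrahedron are equivalent and mutually adjacent, so cis/trans isomerism cannot arise.
Only one geometric arrangement is possible.

1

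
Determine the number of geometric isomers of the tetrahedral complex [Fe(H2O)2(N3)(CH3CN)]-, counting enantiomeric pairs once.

Only one geometric arrangement is possible.

1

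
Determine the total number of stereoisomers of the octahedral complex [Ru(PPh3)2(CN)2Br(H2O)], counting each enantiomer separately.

8

The distinct arrangements are (6 in all): PPh3 trans, CN cis; PPh3 cis, CN cis (3 arrangements, 2 chiral); PPh3 trans, CN trans; PPh3 cis, CN trans.
Of these, 2 lack any improper symmetry element and so occur as enantiomeric pairs, giving 6 + 2 = 8 stereoisomers in total.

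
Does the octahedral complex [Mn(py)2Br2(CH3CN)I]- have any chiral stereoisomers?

Systematic placement gives 6 geometric isomers: py trans, Br trans; py cis, Br trans; py trans, Br cis; py cis, Br cis (3 arrangements, 2 chiral).
Of these, 2 lack any improper symmetry element and so occur as enantiomeric pairs, giving 6 + 2 = 8 stereoisomers in total.

yes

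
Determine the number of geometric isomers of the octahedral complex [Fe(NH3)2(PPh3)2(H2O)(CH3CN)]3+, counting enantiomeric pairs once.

An octahedron has six vertices in three trans pairs; every non-trans pair is cis.
There are 6 geometric isomers: NH3 trans, PPh3 trans; NH3 cis, PPh3 cis (3 arrangements, 2 chiral); NH3 cis, PPh3 trans; NH3 trans, PPh3 cis.

6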